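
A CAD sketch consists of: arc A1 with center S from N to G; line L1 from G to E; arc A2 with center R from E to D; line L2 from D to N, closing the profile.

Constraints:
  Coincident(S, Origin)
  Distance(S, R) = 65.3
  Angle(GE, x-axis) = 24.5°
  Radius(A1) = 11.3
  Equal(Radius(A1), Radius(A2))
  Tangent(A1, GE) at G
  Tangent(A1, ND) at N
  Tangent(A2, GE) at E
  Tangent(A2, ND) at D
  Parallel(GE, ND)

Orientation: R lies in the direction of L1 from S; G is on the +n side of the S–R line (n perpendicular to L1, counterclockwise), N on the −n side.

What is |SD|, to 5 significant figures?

66.271

Tangency of A1 to both parallel lines with radius 11.3 puts G and N at S ± 11.3·n: G = (-4.6860, 10.283), N = (4.6860, -10.283). Equal radii place E and D the same way about R: E = R + 11.3·n = (54.734, 37.362), D = R − 11.3·n = (64.107, 16.797). Then |SD| = |D − S| = 66.271.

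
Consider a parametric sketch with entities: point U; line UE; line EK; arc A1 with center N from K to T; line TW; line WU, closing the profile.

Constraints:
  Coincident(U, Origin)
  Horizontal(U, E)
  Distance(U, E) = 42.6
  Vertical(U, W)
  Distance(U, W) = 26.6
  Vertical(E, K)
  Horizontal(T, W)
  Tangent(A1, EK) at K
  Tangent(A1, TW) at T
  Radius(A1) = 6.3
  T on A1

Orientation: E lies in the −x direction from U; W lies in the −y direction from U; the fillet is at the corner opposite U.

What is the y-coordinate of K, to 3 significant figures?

-20.3

The virtual corner opposite U is at (-42.6, -26.6). The tangent condition forces NK to be normal to EK and the tangent condition forces NT to be normal to TW, with radius 6.3, so the center N sits 6.3 in from both sides at N = (-36.3, -20.3). That places the tangent points at K = (-42.6, -20.3) on EK and T = (-36.3, -26.6) on TW. So K.y = -20.3.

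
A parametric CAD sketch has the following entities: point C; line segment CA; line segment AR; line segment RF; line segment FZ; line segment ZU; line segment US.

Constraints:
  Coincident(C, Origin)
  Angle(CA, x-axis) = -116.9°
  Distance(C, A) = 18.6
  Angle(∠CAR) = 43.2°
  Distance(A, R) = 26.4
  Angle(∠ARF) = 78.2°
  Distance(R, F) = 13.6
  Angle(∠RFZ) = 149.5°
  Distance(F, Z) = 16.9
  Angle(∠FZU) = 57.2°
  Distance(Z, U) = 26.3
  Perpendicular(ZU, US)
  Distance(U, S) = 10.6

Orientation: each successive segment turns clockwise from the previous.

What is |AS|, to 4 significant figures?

15.90

∠FZU = 57.2° gives ZU at -148.8° from the x-axis; with |ZU| = 26.3, U = (-9.573, -11.21). ZU ⟂ US, so US runs at 121.2°; with |US| = 10.6, S = (-15.06, -2.147). Then |AS| = |S − A| = 15.90.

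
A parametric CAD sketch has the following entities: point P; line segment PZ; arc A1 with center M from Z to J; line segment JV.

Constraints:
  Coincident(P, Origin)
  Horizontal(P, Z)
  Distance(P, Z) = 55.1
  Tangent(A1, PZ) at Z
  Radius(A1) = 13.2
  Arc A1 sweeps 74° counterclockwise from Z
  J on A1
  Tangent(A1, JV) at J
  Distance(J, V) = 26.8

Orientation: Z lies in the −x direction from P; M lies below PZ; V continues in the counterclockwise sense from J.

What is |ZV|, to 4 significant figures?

40.63

On A1, Z sits at bearing 90° from M; a 74° counterclockwise sweep puts J at bearing 164°, so J = M + 13.2·(cos 164°, sin 164°) = (-67.79, -9.562). Since A1 is tangent to JV there, MJ ⟂ JV, so JV runs along (−sin 164°, cos 164°); with |JV| = 26.8, V = (-75.18, -35.32). Then |ZV| = |V − Z| = 40.63.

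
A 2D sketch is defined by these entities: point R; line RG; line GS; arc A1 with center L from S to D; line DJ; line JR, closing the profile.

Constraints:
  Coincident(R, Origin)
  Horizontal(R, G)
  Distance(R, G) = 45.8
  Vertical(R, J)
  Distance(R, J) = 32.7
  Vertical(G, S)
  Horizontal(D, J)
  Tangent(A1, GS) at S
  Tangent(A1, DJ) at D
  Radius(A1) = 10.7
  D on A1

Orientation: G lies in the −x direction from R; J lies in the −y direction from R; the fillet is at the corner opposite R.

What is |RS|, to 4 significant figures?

50.81

The virtual corner opposite R is at (-45.80, -32.70). Tangency of A1 to GS means the radius LS is perpendicular to GS and since A1 is tangent to DJ there, LD ⟂ DJ, with radius 10.7, so the center L sits 10.7 in from both sides at L = (-35.10, -22.00). That places the tangent points at S = (-45.80, -22.00) on GS and D = (-35.10, -32.70) on DJ. Then |RS| = |S − R| = 50.81.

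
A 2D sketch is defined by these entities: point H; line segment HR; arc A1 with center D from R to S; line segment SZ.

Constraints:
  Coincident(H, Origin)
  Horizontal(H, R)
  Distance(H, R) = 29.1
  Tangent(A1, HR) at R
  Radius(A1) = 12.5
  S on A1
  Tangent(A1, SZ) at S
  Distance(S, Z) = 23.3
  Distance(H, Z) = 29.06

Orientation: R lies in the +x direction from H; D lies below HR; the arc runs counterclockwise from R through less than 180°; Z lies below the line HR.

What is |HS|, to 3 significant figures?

19.2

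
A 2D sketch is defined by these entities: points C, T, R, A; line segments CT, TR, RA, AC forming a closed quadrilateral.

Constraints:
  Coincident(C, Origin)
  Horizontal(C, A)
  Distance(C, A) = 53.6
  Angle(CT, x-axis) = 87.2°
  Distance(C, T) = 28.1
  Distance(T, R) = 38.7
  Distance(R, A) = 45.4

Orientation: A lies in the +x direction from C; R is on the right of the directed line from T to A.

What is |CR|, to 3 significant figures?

13.5

Checks: |TR| = 38.70 ✓; |RA| = 45.40 ✓.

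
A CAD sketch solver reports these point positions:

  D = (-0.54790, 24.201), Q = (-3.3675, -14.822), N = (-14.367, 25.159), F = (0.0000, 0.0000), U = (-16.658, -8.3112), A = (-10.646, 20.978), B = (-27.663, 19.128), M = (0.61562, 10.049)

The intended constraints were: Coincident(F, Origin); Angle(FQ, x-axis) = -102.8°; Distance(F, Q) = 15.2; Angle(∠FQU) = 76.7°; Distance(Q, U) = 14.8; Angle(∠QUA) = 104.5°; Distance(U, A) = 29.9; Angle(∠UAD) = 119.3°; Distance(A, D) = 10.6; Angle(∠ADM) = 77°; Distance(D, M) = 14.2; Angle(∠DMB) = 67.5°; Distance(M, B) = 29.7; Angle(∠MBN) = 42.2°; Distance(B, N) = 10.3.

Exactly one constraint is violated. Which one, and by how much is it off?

Distance(B, N) = 10.3 — off by 4.30.

F = (0.00, 0.00) ✓; FQ at -102.8° ✓; |FQ| = 15.20 ✓; ∠FQU = 76.70° ✓; |QU| = 14.80 ✓; ∠QUA = 104.5° ✓; |UA| = 29.90 ✓; ∠UAD = 119.3° ✓; |AD| = 10.60 ✓; ∠ADM = 77.00° ✓; |DM| = 14.20 ✓; ∠DMB = 67.50° ✓; |MB| = 29.70 ✓; ∠MBN = 42.20° ✓; |BN| = 14.60 ✗.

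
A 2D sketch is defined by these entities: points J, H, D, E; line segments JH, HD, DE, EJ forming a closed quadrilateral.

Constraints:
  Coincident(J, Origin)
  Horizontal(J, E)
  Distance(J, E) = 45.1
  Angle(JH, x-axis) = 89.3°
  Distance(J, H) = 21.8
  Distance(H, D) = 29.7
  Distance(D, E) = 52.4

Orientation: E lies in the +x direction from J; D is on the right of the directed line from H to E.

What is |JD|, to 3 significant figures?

9.81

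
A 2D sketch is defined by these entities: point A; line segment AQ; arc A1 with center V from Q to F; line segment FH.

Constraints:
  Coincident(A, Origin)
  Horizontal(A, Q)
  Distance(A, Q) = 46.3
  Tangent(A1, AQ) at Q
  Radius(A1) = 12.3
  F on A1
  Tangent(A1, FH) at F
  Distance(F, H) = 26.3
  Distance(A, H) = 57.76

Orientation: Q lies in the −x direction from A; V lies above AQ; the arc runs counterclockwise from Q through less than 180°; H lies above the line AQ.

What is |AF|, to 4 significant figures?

37.64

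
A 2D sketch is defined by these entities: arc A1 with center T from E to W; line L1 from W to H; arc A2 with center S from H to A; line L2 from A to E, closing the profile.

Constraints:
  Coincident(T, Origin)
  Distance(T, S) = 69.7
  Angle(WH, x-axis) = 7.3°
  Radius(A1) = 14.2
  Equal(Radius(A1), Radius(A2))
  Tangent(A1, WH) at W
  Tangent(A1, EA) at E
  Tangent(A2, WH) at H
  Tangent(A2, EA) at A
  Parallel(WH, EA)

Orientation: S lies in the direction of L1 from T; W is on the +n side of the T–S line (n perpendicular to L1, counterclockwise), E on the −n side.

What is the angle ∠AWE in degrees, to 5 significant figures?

67.831°

The slot axis is L1's direction at 7.3°, so u = (cos 7.3°, sin 7.3°) = (0.99189, 0.12706) and n = (−sin 7.3°, cos 7.3°) = (-0.12706, 0.99189). T is at the origin and S lies 69.7 along u from T, so S = 69.7·u = (69.135, 8.8564). Tangency of A1 to both parallel lines with radius 14.2 puts W and E at T ± 14.2·n: W = (-1.8043, 14.085), E = (1.8043, -14.085). Equal radii place H and A the same way about S: H = S + 14.2·n = (67.331, 22.941), A = S − 14.2·n = (70.939, -5.2285). Then cos ∠AWE = WA·WE / (|WA||WE|), giving 67.831°.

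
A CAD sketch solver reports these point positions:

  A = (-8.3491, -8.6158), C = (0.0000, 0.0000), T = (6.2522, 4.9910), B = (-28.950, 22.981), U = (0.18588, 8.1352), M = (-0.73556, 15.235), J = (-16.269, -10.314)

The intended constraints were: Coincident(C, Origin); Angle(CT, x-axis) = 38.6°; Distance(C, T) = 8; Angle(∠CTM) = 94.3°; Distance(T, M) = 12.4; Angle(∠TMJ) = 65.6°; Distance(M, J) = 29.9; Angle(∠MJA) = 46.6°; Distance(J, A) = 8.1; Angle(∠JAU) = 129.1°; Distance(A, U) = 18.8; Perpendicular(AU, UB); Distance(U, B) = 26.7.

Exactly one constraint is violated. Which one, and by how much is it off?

Distance(U, B) = 26.7 — off by 6.00.

C = (0.00, 0.00) ✓; CT at 38.60° ✓; |CT| = 8.000 ✓; ∠CTM = 94.30° ✓; |TM| = 12.40 ✓; ∠TMJ = 65.60° ✓; |MJ| = 29.90 ✓; ∠MJA = 46.60° ✓; |JA| = 8.100 ✓; ∠JAU = 129.1° ✓; |AU| = 18.80 ✓; ∠(AU, UB) = 90.00° ✓; |UB| = 32.70 ✗.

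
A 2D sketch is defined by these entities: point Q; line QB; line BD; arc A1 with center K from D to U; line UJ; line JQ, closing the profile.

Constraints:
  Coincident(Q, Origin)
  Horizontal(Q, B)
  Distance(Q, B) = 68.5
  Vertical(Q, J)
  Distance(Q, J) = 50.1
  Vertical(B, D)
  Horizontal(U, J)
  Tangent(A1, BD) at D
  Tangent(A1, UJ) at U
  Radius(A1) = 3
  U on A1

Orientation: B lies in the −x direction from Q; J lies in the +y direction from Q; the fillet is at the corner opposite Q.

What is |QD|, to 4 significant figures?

83.13

The virtual corner opposite Q is at (-68.50, 50.10). The tangent condition forces KD to be normal to BD and the tangent condition forces KU to be normal to UJ, with radius 3.0, so the center K sits 3.0 in from both sides at K = (-65.50, 47.10). That places the tangent points at D = (-68.50, 47.10) on BD and U = (-65.50, 50.10) on UJ. Then |QD| = |D − Q| = 83.13.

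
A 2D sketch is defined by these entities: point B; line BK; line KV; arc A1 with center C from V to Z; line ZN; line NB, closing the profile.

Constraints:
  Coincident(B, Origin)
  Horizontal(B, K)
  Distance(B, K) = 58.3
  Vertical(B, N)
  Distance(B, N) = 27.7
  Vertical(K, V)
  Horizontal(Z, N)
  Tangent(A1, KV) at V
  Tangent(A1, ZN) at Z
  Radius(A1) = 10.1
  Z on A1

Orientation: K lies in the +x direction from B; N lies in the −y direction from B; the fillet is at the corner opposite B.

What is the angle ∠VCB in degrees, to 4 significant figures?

159.9°

B is at the origin; B and K share the same y with |BK| = 58.3 and K on the +x side, so K = (58.30, 0.000). BN is vertical with |BN| = 27.7 and N on the −y side, so N = (0.000, -27.70). The virtual corner opposite B is at (58.30, -27.70). A1 meets KV tangentially, so CV is at right angles to KV and the tangent condition forces CZ to be normal to ZN, with radius 10.1, so the center C sits 10.1 in from both sides at C = (48.20, -17.60). That places the tangent points at V = (58.30, -17.60) on KV and Z = (48.20, -27.70) on ZN. Then cos ∠VCB = CV·CB / (|CV||CB|), giving 159.9°.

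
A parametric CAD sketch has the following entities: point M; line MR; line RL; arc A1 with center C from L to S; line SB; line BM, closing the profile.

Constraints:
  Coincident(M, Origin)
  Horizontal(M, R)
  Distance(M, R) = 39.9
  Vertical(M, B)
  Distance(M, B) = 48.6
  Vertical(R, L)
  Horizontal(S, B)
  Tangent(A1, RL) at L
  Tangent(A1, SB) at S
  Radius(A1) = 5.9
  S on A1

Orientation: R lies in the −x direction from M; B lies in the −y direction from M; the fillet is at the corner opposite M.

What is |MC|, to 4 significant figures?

54.58

M and B share the same x with |MB| = 48.6 and B on the −y side, so B = (0.000, -48.60). The virtual corner opposite M is at (-39.90, -48.60). The tangent condition forces CL to be normal to RL and A1 meets SB tangentially, so CS is at right angles to SB, with radius 5.9, so the center C sits 5.9 in from both sides at C = (-34.00, -42.70). Then |MC| = |C − M| = 54.58.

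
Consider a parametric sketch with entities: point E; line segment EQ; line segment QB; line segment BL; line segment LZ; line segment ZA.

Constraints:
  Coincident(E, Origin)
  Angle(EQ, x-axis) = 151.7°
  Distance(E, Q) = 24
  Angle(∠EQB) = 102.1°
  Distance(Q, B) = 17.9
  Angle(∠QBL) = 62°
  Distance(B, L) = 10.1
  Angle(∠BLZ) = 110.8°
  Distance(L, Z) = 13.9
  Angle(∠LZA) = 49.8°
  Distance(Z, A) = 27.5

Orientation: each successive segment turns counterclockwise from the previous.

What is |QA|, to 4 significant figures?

22.70

E is at the origin; EQ runs at 151.7° with length 24.0, so Q = (-21.13, 11.38). ∠EQB = 102.1° gives QB at -130.4° from the x-axis; with |QB| = 17.9, B = (-32.73, -2.253). ∠QBL = 62.0° gives BL at -12.40° from the x-axis; with |BL| = 10.1, L = (-22.87, -4.422). ∠BLZ = 110.8° gives LZ at 56.80° from the x-axis; with |LZ| = 13.9, Z = (-15.26, 7.209). ∠LZA = 49.8° gives ZA at -173.0° from the x-axis; with |ZA| = 27.5, A = (-42.55, 3.857). Then |QA| = |A − Q| = 22.70.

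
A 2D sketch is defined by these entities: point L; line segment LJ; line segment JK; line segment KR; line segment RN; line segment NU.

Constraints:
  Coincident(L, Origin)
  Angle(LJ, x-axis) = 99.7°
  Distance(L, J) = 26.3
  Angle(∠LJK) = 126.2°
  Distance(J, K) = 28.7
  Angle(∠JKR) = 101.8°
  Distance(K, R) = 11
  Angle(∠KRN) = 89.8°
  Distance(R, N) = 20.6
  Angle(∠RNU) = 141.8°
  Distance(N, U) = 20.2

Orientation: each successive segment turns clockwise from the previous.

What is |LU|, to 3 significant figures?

17.4

∠KRN = 89.8° gives RN at -123° from the x-axis; with |RN| = 20.6, N = (13.8, 23.3). ∠RNU = 141.8° gives NU at -161° from the x-axis; with |NU| = 20.2, U = (-5.29, 16.6). Then |LU| = |U − L| = 17.4.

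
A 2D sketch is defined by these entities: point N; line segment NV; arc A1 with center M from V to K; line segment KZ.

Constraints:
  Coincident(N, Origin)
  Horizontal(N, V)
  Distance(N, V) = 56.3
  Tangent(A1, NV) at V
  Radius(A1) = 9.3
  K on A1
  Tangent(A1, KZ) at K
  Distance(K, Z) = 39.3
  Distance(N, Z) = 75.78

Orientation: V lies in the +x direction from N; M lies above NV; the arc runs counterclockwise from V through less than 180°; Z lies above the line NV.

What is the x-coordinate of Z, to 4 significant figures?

57.23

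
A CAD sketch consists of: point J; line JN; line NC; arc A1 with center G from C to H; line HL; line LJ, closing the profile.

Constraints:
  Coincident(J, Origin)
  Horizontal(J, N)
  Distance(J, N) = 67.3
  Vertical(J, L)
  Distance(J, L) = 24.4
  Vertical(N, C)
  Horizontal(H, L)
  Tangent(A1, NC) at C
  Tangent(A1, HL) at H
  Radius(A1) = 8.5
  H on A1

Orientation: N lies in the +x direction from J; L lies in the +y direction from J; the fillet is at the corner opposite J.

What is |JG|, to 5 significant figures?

60.912

J is at the origin; J and N share the same y with |JN| = 67.3 and N on the +x side, so N = (67.300, 0.0000). JL is vertical with |JL| = 24.4 and L on the +y side, so L = (0.0000, 24.400). The virtual corner opposite J is at (67.300, 24.400). Since A1 is tangent to NC there, GC ⟂ NC and since A1 is tangent to HL there, GH ⟂ HL, with radius 8.5, so the center G sits 8.5 in from both sides at G = (58.800, 15.900). Then |JG| = |G − J| = 60.912.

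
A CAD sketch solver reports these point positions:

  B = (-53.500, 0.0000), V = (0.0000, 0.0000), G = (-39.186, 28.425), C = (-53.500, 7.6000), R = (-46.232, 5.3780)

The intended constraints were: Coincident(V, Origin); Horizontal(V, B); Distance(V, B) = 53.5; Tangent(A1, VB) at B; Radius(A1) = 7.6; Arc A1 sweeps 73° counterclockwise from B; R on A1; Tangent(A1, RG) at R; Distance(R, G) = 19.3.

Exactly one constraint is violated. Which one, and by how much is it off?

Distance(R, G) = 19.3 — off by 4.80.

V = (0.00, 0.00) ✓; V.y = 0.00, B.y = 0.00 ✓; |VB| = 53.50 ✓; ∠(CB, BV) = 90.00° ✓; |CB| = 7.600 ✓; bearing(C→R) − bearing(C→B) = 73.00° ✓; |CR| = 7.600 ✓; ∠(CR, RG) = 90.00° ✓; |RG| = 24.10 ✗.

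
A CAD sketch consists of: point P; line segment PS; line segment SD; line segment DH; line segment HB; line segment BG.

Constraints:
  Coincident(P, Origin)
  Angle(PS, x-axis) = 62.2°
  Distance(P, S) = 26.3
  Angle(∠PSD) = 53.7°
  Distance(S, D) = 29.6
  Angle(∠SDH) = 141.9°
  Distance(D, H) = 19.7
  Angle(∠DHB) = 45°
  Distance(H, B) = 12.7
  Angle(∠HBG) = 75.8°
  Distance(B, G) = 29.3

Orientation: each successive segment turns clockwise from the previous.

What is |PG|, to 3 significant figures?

42.0

P is at the origin; PS runs at 62.2° with length 26.3, so S = (12.3, 23.3). ∠PSD = 53.7° gives SD at -64.1° from the x-axis; with |SD| = 29.6, D = (25.2, -3.36). ∠SDH = 141.9° gives DH at -102° from the x-axis; with |DH| = 19.7, H = (21.0, -22.6). ∠DHB = 45.0° gives HB at 123° from the x-axis; with |HB| = 12.7, B = (14.2, -11.9). ∠HBG = 75.8° gives BG at 18.6° from the x-axis; with |BG| = 29.3, G = (41.9, -2.60). Then |PG| = |G − P| = 42.0.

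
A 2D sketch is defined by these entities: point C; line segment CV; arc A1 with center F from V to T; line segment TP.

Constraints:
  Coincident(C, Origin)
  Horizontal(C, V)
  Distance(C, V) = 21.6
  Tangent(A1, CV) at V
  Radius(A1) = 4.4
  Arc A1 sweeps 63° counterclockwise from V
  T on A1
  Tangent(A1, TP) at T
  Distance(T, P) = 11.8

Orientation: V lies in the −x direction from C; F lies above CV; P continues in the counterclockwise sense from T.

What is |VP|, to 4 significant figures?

15.90

C is at the origin; C and V share the same y with |CV| = 21.6 and V on the −x side, so V = (-21.60, 0.000). Tangency of A1 to CV means the radius FV is perpendicular to CV, so F = V + (0, 4.4) = (-21.60, 4.400). On A1, V sits at bearing -90° from F; a 63° counterclockwise sweep puts T at bearing -27°, so T = F + 4.4·(cos -27°, sin -27°) = (-17.68, 2.402). Since A1 is tangent to TP there, FT ⟂ TP, so TP runs along (−sin -27°, cos -27°); with |TP| = 11.8, P = (-12.32, 12.92). Then |VP| = |P − V| = 15.90.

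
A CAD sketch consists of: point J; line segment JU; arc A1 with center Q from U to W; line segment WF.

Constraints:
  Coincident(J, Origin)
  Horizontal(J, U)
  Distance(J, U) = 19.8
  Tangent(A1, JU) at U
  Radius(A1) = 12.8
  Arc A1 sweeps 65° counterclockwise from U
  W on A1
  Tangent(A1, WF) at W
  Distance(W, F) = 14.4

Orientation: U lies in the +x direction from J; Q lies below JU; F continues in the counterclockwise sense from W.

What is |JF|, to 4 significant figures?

20.55

J is at the origin; J and U share the same y with |JU| = 19.8 and U on the +x side, so U = (19.80, 0.000). Tangency of A1 to JU means the radius QU is perpendicular to JU, so Q = U + (0, -12.8) = (19.80, -12.80). On A1, U sits at bearing 90° from Q; a 65° counterclockwise sweep puts W at bearing 155°, so W = Q + 12.8·(cos 155°, sin 155°) = (8.199, -7.390). The tangent condition forces QW to be normal to WF, so WF runs along (−sin 155°, cos 155°); with |WF| = 14.4, F = (2.114, -20.44). Then |JF| = |F − J| = 20.55.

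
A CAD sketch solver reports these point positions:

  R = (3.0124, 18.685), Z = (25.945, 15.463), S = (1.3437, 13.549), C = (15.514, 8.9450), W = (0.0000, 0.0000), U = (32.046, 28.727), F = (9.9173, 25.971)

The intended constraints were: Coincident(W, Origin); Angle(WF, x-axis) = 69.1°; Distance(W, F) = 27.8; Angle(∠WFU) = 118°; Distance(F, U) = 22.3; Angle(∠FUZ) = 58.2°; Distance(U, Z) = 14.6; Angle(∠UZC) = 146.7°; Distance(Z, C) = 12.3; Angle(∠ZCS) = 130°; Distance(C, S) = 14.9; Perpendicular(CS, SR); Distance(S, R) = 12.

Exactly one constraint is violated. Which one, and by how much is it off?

Distance(S, R) = 12 — off by 6.60.

W = (0.00, 0.00) ✓; WF at 69.10° ✓; |WF| = 27.80 ✓; ∠WFU = 118.0° ✓; |FU| = 22.30 ✓; ∠FUZ = 58.20° ✓; |UZ| = 14.60 ✓; ∠UZC = 146.7° ✓; |ZC| = 12.30 ✓; ∠ZCS = 130.0° ✓; |CS| = 14.90 ✓; ∠(CS, SR) = 90.00° ✓; |SR| = 5.400 ✗.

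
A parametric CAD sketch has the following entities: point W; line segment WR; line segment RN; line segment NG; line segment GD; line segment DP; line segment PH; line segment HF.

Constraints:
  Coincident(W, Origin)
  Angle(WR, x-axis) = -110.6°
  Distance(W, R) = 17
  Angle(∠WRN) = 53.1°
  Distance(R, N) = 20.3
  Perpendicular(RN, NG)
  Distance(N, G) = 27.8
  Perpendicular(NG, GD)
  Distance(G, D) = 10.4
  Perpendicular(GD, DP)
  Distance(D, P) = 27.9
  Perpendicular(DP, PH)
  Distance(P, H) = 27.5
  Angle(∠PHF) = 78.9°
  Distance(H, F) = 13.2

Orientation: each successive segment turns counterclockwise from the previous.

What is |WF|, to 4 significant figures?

24.66

W is at the origin; WR runs at -110.6° with length 17.0, so R = (-5.981, -15.91). ∠WRN = 53.1° gives RN at 16.30° from the x-axis; with |RN| = 20.3, N = (13.50, -10.22). RN is perpendicular to NG, so NG runs at 106.3°; with |NG| = 27.8, G = (5.700, 16.47). NG ⟂ GD, so GD runs at -163.7°; with |GD| = 10.4, D = (-4.282, 13.55). GD is perpendicular to DP, so DP runs at -73.70°; with |DP| = 27.9, P = (3.549, -13.23). DP ⟂ PH, so PH runs at 16.30°; with |PH| = 27.5, H = (29.94, -5.512). ∠PHF = 78.9° gives HF at 117.4° from the x-axis; with |HF| = 13.2, F = (23.87, 6.207). Then |WF| = |F − W| = 24.66.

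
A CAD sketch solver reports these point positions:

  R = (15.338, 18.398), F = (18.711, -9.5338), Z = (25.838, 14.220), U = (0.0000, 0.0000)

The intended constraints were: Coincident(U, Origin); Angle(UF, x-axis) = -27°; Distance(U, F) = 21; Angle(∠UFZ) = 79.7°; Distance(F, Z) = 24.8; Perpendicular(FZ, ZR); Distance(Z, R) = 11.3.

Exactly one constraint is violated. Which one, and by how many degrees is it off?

Perpendicular(FZ, ZR) — off by 5.00°.

U = (0.00, 0.00) ✓; UF at -27.00° ✓; |UF| = 21.00 ✓; ∠UFZ = 79.70° ✓; |FZ| = 24.80 ✓; ∠(FZ, ZR) = 85.00° ✗; |ZR| = 11.30 ✓.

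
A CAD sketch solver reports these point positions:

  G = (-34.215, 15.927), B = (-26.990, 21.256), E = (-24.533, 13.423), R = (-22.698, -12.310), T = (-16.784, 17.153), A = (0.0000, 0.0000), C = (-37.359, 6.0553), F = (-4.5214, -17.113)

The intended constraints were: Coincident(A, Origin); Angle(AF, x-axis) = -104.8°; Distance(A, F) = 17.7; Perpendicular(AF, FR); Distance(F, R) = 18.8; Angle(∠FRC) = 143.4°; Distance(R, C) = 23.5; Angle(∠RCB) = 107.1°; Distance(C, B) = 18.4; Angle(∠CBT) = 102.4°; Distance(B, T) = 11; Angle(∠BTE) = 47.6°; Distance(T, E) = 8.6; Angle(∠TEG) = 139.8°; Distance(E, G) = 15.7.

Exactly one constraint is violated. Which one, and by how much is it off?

Distance(E, G) = 15.7 — off by 5.70.

A = (0.00, 0.00) ✓; AF at -104.8° ✓; |AF| = 17.70 ✓; ∠(AF, FR) = 90.00° ✓; |FR| = 18.80 ✓; ∠FRC = 143.4° ✓; |RC| = 23.50 ✓; ∠RCB = 107.1° ✓; |CB| = 18.40 ✓; ∠CBT = 102.4° ✓; |BT| = 11.00 ✓; ∠BTE = 47.60° ✓; |TE| = 8.600 ✓; ∠TEG = 139.8° ✓; |EG| = 10.00 ✗.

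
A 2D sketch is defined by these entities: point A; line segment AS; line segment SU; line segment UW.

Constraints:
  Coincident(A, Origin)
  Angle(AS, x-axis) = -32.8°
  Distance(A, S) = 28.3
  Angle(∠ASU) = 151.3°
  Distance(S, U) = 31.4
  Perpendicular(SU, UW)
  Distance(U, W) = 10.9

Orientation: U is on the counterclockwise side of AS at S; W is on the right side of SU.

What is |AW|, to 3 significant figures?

61.3

A is at the origin; AS runs at -32.8° with length 28.3, so S = 28.3·(cos -32.8°, sin -32.8°) = (23.8, -15.3). ∠ASU = 151.3°, so SU runs at -32.8° + (180° − 151.3°) = -4.10° from the x-axis; with |SU| = 31.4, U = S + 31.4·(cos -4.10°, sin -4.10°) = (55.1, -17.6). SU is perpendicular to UW; with |UW| = 10.9 on the right of SU, W = U + 10.9·(-0.0715, -0.997) = (54.3, -28.4). Then |AW| = |W − A| = 61.3.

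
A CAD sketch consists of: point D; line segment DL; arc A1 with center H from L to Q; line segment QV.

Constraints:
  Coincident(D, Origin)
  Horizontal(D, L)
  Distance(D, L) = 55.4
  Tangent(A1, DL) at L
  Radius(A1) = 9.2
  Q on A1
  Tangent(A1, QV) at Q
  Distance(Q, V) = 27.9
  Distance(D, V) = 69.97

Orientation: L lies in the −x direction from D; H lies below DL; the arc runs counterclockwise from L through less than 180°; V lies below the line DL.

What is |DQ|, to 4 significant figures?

65.35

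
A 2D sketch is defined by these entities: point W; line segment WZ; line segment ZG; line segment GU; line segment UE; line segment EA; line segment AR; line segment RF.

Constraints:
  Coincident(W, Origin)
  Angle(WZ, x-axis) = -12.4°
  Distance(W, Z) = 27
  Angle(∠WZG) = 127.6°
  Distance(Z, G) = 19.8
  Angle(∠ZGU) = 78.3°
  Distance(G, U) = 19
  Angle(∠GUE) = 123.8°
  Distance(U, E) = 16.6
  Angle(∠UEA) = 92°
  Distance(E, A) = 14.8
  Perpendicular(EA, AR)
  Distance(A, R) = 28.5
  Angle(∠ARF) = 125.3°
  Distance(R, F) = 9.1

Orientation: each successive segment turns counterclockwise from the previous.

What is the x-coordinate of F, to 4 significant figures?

45.32

EA is perpendicular to AR, so AR runs at 15.90°; with |AR| = 28.5, R = (42.29, 7.177). ∠ARF = 125.3° gives RF at 70.60° from the x-axis; with |RF| = 9.1, F = (45.32, 15.76). So F.x = 45.32.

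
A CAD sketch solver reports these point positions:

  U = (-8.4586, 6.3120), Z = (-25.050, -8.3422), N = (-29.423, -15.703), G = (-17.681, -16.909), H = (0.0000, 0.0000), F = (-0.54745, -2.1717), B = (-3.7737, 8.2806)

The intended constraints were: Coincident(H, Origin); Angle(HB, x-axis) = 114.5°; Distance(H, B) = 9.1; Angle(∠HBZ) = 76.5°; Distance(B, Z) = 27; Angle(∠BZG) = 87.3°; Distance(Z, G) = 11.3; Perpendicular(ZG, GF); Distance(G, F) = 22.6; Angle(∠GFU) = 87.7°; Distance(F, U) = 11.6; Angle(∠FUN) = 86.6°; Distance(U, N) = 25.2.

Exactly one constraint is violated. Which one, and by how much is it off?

Distance(U, N) = 25.2 — off by 5.20.

H = (0.00, 0.00) ✓; HB at 114.5° ✓; |HB| = 9.100 ✓; ∠HBZ = 76.50° ✓; |BZ| = 27.00 ✓; ∠BZG = 87.30° ✓; |ZG| = 11.30 ✓; ∠(ZG, GF) = 90.00° ✓; |GF| = 22.60 ✓; ∠GFU = 87.70° ✓; |FU| = 11.60 ✓; ∠FUN = 86.60° ✓; |UN| = 30.40 ✗.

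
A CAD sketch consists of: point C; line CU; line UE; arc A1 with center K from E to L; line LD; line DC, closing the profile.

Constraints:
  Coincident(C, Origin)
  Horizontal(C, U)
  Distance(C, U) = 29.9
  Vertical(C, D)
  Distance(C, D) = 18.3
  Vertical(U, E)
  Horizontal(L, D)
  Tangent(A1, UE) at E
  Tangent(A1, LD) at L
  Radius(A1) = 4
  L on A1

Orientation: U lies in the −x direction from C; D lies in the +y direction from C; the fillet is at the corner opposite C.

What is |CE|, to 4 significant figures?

33.14

The virtual corner opposite C is at (-29.90, 18.30). Tangency of A1 to UE means the radius KE is perpendicular to UE and since A1 is tangent to LD there, KL ⟂ LD, with radius 4.0, so the center K sits 4.0 in from both sides at K = (-25.90, 14.30). That places the tangent points at E = (-29.90, 14.30) on UE and L = (-25.90, 18.30) on LD. Then |CE| = |E − C| = 33.14.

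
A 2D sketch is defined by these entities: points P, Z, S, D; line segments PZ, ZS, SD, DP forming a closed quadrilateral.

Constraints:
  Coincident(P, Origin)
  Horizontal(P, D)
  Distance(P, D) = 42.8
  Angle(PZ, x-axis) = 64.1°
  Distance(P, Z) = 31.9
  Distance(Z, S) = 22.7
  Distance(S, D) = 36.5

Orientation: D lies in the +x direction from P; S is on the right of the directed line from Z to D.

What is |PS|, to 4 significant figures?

9.954

Checks: |ZS| = 22.70 ✓; |SD| = 36.50 ✓.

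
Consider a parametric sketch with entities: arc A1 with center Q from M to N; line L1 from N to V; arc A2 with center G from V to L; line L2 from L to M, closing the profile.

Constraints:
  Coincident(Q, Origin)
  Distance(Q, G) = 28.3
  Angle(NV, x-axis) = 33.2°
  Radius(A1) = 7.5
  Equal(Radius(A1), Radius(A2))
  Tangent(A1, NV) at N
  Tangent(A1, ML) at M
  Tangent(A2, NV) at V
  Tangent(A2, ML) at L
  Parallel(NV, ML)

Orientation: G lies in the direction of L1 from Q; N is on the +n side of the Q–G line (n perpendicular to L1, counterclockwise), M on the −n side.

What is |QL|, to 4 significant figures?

29.28

The slot axis is L1's direction at 33.2°, so u = (cos 33.2°, sin 33.2°) = (0.8368, 0.5476) and n = (−sin 33.2°, cos 33.2°) = (-0.5476, 0.8368). Q is at the origin and G lies 28.3 along u from Q, so G = 28.3·u = (23.68, 15.50). Tangency of A1 to both parallel lines with radius 7.5 puts N and M at Q ± 7.5·n: N = (-4.107, 6.276), M = (4.107, -6.276). Equal radii place V and L the same way about G: V = G + 7.5·n = (19.57, 21.77), L = G − 7.5·n = (27.79, 9.220). Then |QL| = |L − Q| = 29.28.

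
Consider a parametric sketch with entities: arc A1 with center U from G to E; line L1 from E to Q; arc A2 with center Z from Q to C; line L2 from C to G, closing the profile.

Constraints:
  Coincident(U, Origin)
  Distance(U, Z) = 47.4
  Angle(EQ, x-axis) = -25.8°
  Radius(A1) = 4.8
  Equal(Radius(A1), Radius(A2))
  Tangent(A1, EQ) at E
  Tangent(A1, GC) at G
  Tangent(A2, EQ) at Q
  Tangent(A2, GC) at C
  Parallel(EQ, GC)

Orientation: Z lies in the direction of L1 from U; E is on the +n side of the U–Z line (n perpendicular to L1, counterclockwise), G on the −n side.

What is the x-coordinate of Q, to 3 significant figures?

44.8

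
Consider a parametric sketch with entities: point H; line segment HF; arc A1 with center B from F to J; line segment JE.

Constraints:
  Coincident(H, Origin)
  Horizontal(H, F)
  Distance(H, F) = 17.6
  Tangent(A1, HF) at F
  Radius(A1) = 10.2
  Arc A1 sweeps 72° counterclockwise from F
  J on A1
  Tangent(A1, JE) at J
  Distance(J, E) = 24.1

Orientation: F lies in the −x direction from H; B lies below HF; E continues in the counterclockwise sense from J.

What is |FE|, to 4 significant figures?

34.53

H is at the origin; HF is horizontal with |HF| = 17.6 and F on the −x side, so F = (-17.60, 0.000). The tangent condition forces BF to be normal to HF, so B = F + (0, -10.2) = (-17.60, -10.20). On A1, F sits at bearing 90° from B; a 72° counterclockwise sweep puts J at bearing 162°, so J = B + 10.2·(cos 162°, sin 162°) = (-27.30, -7.048). Since A1 is tangent to JE there, BJ ⟂ JE, so JE runs along (−sin 162°, cos 162°); with |JE| = 24.1, E = (-34.75, -29.97). Then |FE| = |E − F| = 34.53.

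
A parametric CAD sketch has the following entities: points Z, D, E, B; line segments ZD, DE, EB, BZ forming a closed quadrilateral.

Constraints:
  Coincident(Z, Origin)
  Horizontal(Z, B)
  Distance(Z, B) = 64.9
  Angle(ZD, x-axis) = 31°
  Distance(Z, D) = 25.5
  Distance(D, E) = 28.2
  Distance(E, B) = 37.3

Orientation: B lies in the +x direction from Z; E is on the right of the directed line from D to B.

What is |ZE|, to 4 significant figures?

33.24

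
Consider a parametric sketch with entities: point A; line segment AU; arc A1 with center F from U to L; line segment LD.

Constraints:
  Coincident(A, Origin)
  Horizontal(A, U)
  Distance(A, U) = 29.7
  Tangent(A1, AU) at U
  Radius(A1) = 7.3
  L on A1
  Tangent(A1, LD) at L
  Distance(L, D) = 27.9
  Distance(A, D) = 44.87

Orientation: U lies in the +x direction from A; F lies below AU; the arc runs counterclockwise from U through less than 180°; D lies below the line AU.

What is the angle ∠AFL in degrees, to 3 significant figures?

22.7°

Checks: |AU| = 29.70 ✓; |FL| = 7.300 ✓; ∠(FL, LD) = 90.00° ✓; |LD| = 27.90 ✓; |AD| = 44.87 ✓.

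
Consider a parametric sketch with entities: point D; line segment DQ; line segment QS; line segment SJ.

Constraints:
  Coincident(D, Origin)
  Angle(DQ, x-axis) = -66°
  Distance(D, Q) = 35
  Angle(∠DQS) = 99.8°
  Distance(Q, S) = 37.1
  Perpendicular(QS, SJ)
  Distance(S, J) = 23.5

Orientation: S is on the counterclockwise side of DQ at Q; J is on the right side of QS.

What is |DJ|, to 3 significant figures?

72.2

∠DQS = 99.8°, so QS runs at -66.0° + (180° − 99.8°) = 14.2° from the x-axis; with |QS| = 37.1, S = Q + 37.1·(cos 14.2°, sin 14.2°) = (50.2, -22.9). QS ⟂ SJ; with |SJ| = 23.5 on the right of QS, J = S + 23.5·(0.245, -0.969) = (56.0, -45.7). Then |DJ| = |J − D| = 72.2.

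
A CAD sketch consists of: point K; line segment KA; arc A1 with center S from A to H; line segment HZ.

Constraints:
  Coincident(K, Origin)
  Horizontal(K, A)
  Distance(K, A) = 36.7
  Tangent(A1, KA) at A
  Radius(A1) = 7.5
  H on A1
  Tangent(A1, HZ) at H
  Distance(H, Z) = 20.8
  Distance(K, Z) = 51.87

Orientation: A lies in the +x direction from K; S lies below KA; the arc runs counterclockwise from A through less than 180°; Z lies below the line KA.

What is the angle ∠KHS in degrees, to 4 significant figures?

121.5°

K is at the origin; K and A share the same y with |KA| = 36.7 and A on the +x side, so A = (36.70, 0.000). The tangent condition forces SA to be normal to KA, so S = A + (0, -7.5) = (36.70, -7.500). Since SH ⟂ HZ (tangency), |SZ| = √(7.5² + 20.8²) = 22.11 regardless of where H sits on A1. So Z lies on both circle(K, 51.87) and circle(S, 22.11); the below-KA intersection is Z = (43.26, -28.61). H is the foot of the tangent from Z: H = (30.72, -12.02).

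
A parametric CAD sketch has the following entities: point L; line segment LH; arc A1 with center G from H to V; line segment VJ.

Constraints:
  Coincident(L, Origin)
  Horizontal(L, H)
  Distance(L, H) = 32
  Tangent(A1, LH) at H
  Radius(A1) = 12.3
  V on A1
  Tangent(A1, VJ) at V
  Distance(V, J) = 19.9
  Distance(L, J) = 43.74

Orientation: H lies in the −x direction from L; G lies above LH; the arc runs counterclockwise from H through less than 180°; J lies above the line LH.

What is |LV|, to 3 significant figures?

25.8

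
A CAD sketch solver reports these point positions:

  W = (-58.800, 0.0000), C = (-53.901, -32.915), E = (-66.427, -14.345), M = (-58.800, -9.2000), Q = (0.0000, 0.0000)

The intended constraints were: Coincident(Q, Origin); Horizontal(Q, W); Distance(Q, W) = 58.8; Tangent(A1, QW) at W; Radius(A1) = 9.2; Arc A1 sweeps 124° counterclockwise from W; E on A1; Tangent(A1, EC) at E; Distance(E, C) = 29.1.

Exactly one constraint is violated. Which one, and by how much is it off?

Distance(E, C) = 29.1 — off by 6.70.

Q = (0.00, 0.00) ✓; Q.y = 0.00, W.y = 0.00 ✓; |QW| = 58.80 ✓; ∠(MW, WQ) = 90.00° ✓; |MW| = 9.200 ✓; bearing(M→E) − bearing(M→W) = 124.0° ✓; |ME| = 9.200 ✓; ∠(ME, EC) = 90.00° ✓; |EC| = 22.40 ✗.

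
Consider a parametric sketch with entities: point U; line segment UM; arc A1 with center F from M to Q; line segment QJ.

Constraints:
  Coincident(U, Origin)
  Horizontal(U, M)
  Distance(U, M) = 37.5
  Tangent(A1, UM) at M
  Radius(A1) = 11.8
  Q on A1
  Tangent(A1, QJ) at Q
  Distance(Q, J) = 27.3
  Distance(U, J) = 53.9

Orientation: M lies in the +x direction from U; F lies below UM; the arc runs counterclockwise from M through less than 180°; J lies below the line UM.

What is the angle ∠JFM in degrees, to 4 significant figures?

174.3°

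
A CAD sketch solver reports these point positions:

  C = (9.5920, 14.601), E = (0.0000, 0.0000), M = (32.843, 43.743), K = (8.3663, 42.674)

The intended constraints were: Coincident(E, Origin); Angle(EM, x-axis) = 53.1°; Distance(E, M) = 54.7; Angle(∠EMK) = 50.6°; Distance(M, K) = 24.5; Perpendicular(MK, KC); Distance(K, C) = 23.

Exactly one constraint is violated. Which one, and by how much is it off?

Distance(K, C) = 23 — off by 5.10.

E = (0.00, 0.00) ✓; EM at 53.10° ✓; |EM| = 54.70 ✓; ∠EMK = 50.60° ✓; |MK| = 24.50 ✓; ∠(MK, KC) = 90.00° ✓; |KC| = 28.10 ✗.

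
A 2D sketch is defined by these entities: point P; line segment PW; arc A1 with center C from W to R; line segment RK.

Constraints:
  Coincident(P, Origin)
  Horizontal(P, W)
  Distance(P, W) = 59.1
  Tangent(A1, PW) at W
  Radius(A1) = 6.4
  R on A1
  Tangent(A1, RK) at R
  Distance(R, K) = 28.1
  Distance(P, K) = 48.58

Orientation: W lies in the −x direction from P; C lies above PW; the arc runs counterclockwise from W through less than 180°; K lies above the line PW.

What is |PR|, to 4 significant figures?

53.61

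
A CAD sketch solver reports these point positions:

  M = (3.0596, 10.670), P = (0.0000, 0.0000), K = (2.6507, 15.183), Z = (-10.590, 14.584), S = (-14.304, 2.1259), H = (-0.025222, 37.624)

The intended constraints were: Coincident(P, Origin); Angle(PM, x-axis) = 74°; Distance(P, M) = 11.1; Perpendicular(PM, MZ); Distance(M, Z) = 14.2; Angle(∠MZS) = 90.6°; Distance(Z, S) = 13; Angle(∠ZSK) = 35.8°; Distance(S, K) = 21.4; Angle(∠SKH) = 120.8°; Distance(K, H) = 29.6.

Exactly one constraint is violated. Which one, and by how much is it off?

Distance(K, H) = 29.6 — off by 7.00.

P = (0.00, 0.00) ✓; PM at 74.00° ✓; |PM| = 11.10 ✓; ∠(PM, MZ) = 90.00° ✓; |MZ| = 14.20 ✓; ∠MZS = 90.60° ✓; |ZS| = 13.00 ✓; ∠ZSK = 35.80° ✓; |SK| = 21.40 ✓; ∠SKH = 120.8° ✓; |KH| = 22.60 ✗.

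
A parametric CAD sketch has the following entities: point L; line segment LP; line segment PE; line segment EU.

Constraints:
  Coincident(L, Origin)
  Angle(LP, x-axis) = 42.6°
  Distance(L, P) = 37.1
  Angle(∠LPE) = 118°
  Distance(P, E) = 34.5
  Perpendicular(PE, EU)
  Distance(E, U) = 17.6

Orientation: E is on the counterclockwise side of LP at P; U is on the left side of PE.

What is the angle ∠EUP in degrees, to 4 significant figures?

62.97°

∠LPE = 118.0°, so PE runs at 42.6° + (180° − 118.0°) = 104.6° from the x-axis; with |PE| = 34.5, E = P + 34.5·(cos 104.6°, sin 104.6°) = (18.61, 58.50). PE is perpendicular to EU; with |EU| = 17.6 on the left of PE, U = E + 17.6·(-0.9677, -0.2521) = (1.581, 54.06). Then cos ∠EUP = UE·UP / (|UE||UP|), giving 62.97°.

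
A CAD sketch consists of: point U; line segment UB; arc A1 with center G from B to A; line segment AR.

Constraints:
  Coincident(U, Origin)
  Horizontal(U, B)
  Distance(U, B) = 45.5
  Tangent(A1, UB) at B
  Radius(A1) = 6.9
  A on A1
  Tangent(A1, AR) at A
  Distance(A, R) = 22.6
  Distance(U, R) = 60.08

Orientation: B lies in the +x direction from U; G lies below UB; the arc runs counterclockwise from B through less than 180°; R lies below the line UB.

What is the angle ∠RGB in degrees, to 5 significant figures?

163.21°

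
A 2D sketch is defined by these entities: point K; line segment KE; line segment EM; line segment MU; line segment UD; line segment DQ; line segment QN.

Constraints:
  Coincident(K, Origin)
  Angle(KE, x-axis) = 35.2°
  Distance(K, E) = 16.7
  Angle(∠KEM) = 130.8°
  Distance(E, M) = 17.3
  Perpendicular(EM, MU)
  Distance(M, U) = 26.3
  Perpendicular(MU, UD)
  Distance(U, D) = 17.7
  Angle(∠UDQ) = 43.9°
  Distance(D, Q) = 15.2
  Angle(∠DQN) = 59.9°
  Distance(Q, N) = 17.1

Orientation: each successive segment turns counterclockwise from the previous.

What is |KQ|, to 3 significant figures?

21.7

K is at the origin; KE runs at 35.2° with length 16.7, so E = (13.6, 9.63). ∠KEM = 130.8° gives EM at 84.4° from the x-axis; with |EM| = 17.3, M = (15.3, 26.8). EM is perpendicular to MU, so MU runs at 174°; with |MU| = 26.3, U = (-10.8, 29.4). The perpendicularity gives UD at right angles to MU, so UD runs at -95.6°; with |UD| = 17.7, D = (-12.6, 11.8). ∠UDQ = 43.9° gives DQ at 40.5° from the x-axis; with |DQ| = 15.2, Q = (-1.01, 21.7). Then |KQ| = |Q − K| = 21.7.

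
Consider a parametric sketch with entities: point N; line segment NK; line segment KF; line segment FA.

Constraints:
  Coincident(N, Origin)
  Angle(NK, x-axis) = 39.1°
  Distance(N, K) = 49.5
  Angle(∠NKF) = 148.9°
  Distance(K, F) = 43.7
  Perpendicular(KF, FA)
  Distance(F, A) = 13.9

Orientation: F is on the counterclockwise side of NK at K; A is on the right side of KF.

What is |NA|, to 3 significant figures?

94.7

∠NKF = 148.9°, so KF runs at 39.1° + (180° − 148.9°) = 70.2° from the x-axis; with |KF| = 43.7, F = K + 43.7·(cos 70.2°, sin 70.2°) = (53.2, 72.3). The perpendicularity gives FA at right angles to KF; with |FA| = 13.9 on the right of KF, A = F + 13.9·(0.941, -0.339) = (66.3, 67.6). Then |NA| = |A − N| = 94.7.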